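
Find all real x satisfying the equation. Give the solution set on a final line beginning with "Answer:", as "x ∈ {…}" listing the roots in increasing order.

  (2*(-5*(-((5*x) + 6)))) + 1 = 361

Step 1. [(2*(-5*(-((5*x) + 6)))) + 1 = 361] subtract 1: x sits inside (… + 1). So sub: 2*(-5*(-((5*x) + 6))) = 360.
Step 2. [2*(-5*(-((5*x) + 6))) = 360] divide by the outer 2, so div: -5*(-((5*x) + 6)) = 180.
Step 3. [-5*(-((5*x) + 6)) = 180] -5·(inner) — divide through by -5, so div: -((5*x) + 6) = -36.
Step 4. [-((5*x) + 6) = -36] leading − — multiply by −1. So neg: (5*x) + 6 = 36.
Step 5. [(5*x) + 6 = 36] +6 is outermost — subtract 6 both sides, so sub: 5*x = 30.
Step 6. [5*x = 30] 5 out front; divide by 5, so div: x = 6.

Answer: x ∈ {6}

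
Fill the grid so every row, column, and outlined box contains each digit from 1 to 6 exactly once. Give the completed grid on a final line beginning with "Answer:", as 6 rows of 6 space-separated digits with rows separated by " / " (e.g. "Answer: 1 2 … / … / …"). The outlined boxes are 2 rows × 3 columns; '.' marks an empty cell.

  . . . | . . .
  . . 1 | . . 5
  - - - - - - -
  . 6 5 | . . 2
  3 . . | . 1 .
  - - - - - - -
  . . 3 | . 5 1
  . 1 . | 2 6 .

Step 1. [r5c4∈{4}] only 4 remains possible at r5c4, so r5c4=4.
Step 2. [r1c3∈{2,4,6}] 6 has one home in col 3: r1c3 ⇒ r1c3=6.
Step 3. [r5c2∈{2}] r5c2's peers cover all but 2. So r5c2=2.
Step 4. [r4c2∈{4}] r4c2's peers cover all but 4 ⇒ r4c2=4.
Step 5. [r1c6∈{3,4}] 4 has one home in col 6: r1c6 ⇒ r1c6=4.
Step 6. [r2c2∈{3}] r2c2 has the single candidate 3, so r2c2=3.
Step 7. [r2c5∈{2}] r2c5 is down to just 2. So r2c5=2.
Step 8. [r3c4∈{3}] r3c4's peers cover all but 3 ⇒ r3c4=3.
Step 9. [r6c1∈{4,5}] 5 has one home in row 6: r6c1, so r6c1=5.
Step 10. [r4c6∈{6}] only 6 remains possible at r4c6, so r4c6=6.
Step 11. [r1c2∈{5}] r1c2 has the single candidate 5. So r1c2=5.
Step 12. [r4c3∈{2}] r4c3 is down to just 2 ⇒ r4c3=2.
Step 13. [r3c5∈{4}] r3c5 has the single candidate 4, so r3c5=4.
Step 14. [r2c4∈{6}] only 6 remains possible at r2c4, so r2c4=6.
Step 15. [r1c5∈{3}] nothing but 3 survives at r1c5 ⇒ r1c5=3.
Step 16. [r5c1∈{6}] only 6 remains possible at r5c1. So r5c1=6.
Step 17. [r4c4∈{5}] r4c4 has the single candidate 5. So r4c4=5.
Step 18. [r1c1∈{2}] r1c1 is down to just 2, so r1c1=2.
Step 19. [r1c4∈{1}] nothing but 1 survives at r1c4, so r1c4=1.
Step 20. [r3c1∈{1}] only 1 remains possible at r3c1, so r3c1=1.
Step 21. [r6c3∈{4}] r6c3 is down to just 4. So r6c3=4.
Step 22. [r2c1∈{4}] r2c1 is down to just 4. So r2c1=4.
Step 23. [r6c6∈{3}] r6c6 is down to just 3 ⇒ r6c6=3.

Answer: 2 5 6 1 3 4 / 4 3 1 6 2 5 / 1 6 5 3 4 2 / 3 4 2 5 1 6 / 6 2 3 4 5 1 / 5 1 4 2 6 3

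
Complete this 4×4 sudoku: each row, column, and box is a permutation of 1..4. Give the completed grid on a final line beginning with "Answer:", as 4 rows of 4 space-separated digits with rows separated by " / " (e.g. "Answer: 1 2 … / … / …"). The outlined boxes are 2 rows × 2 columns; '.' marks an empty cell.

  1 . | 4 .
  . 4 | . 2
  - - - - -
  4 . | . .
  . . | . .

Step 1. [r4c1∈{2,3}] across col 1, 2 lands solely at r4c1, so r4c1=2.
Step 2. [r1c4∈{3}] only 3 remains possible at r1c4. So r1c4=3.
Step 3. [r3c4∈{1}] r3c4 is down to just 1 ⇒ r3c4=1.
Step 4. [r4c3∈{3}] only 3 remains possible at r4c3 ⇒ r4c3=3.
Step 5. [r3c3∈{2}] r3c3's peers cover all but 2 ⇒ r3c3=2.
Step 6. [r3c2∈{3}] r3c2 is down to just 3 ⇒ r3c2=3.
Step 7. [r4c2∈{1}] only 1 remains possible at r4c2 ⇒ r4c2=1.
Step 8. [r1c2∈{2}] r1c2's peers cover all but 2, so r1c2=2.
Step 9. [r2c1∈{3}] r2c1 has the single candidate 3, so r2c1=3.
Step 10. [r4c4∈{4}] r4c4's peers cover all but 4, so r4c4=4.
Step 11. [r2c3∈{1}] only 1 remains possible at r2c3, so r2c3=1.

Answer: 1 2 4 3 / 3 4 1 2 / 4 3 2 1 / 2 1 3 4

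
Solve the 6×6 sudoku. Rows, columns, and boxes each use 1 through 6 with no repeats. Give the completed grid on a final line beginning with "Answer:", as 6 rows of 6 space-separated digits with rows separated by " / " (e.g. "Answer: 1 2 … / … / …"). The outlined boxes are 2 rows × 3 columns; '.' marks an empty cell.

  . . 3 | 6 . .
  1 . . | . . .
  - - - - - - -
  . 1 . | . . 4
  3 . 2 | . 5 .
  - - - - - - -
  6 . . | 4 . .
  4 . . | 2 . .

Step 1. [r2c3∈{4,5,6}] col 3 places 4 nowhere but r2c3. So r2c3=4.
Step 2. [r1c1∈{2,5}] r1c1 is the only open cell in col 1 admitting 2 ⇒ r1c1=2.
Step 3. [r1c2∈{5}] nothing but 5 survives at r1c2 ⇒ r1c2=5.
Step 4. [r1c6∈{1}] r1c6 is down to just 1 ⇒ r1c6=1.
Step 5. [r6c2∈{3}] r6c2 is down to just 3 ⇒ r6c2=3.
Step 6. [r2c6∈{2,3,5}] in col 6, 2 fits only at r2c6. So r2c6=2.
Step 7. [r3c3∈{5,6}] in col 3, 6 fits only at r3c3. So r3c3=6.
Step 8. [r2c5∈{3}] r2c5 has the single candidate 3 ⇒ r2c5=3.
Step 9. [r6c5∈{1,6}] r6c5 is the only open cell in col 5 admitting 6, so r6c5=6.
Step 10. [r6c6∈{5}] only 5 remains possible at r6c6 ⇒ r6c6=5.
Step 11. [r6c3∈{1}] r6c3 has the single candidate 1, so r6c3=1.
Step 12. [r3c4∈{3}] r3c4's peers cover all but 3, so r3c4=3.
Step 13. [r5c5∈{1}] r5c5's peers cover all but 1. So r5c5=1.
Step 14. [r2c2∈{6}] nothing but 6 survives at r2c2. So r2c2=6.
Step 15. [r5c2∈{2}] nothing but 2 survives at r5c2 ⇒ r5c2=2.
Step 16. [r4c6∈{6}] nothing but 6 survives at r4c6, so r4c6=6.
Step 17. [r4c4∈{1}] nothing but 1 survives at r4c4, so r4c4=1.
Step 18. [r1c5∈{4}] nothing but 4 survives at r1c5. So r1c5=4.
Step 19. [r3c1∈{5}] r3c1's peers cover all but 5, so r3c1=5.
Step 20. [r3c5∈{2}] only 2 remains possible at r3c5, so r3c5=2.
Step 21. [r5c3∈{5}] r5c3's peers cover all but 5, so r5c3=5.
Step 22. [r2c4∈{5}] r2c4's peers cover all but 5. So r2c4=5.
Step 23. [r4c2∈{4}] nothing but 4 survives at r4c2. So r4c2=4.
Step 24. [r5c6∈{3}] r5c6's peers cover all but 3, so r5c6=3.

Answer: 2 5 3 6 4 1 / 1 6 4 5 3 2 / 5 1 6 3 2 4 / 3 4 2 1 5 6 / 6 2 5 4 1 3 / 4 3 1 2 6 5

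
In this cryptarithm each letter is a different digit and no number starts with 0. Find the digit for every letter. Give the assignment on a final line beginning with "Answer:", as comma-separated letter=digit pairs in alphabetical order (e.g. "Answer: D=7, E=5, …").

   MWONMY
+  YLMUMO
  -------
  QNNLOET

Step 1. [col 1: Y + O ≡ T (mod 10)] column 1 (Y + O ≡ T (mod 10), carry-in 0) doesn't pin O yet; pick O=8 and continue ⇒ O=8.
Step 2. [col 1: Y + O ≡ T (mod 10)] T=7 is one option consistent with column 1 (Y + O ≡ T (mod 10), carry-in 0) — take it, so T=7.
Step 3. [Q] adding two 6-digit numbers gives at most 6+1 digits, and here it does — Q is that final carry and must be 1. So Q=1.
Step 4. [col 1: Y + O ≡ T (mod 10)] from column 1 (O=8, T=7, carry-in 0, digits 1,7,8 already taken and all letters distinct): Y must equal 9. So Y=9.
Step 5. [col 2: M + M ≡ E (mod 10)] column 2 (M + M ≡ E (mod 10), carry-in 1) doesn't pin E yet; pick E=3 and continue, so E=3.
Step 6. [col 2: M + M ≡ E (mod 10)] column 2: given E=3, carry-in 1, and digits 1,3,7,8,9 already taken and all letters distinct, M+M≡E (mod 10) forces M=6 ⇒ M=6.
Step 7. [col 3: N + U ≡ O (mod 10)] N=5 is one option consistent with column 3 (N + U ≡ O (mod 10), carry-in 1) — take it ⇒ N=5.
Step 8. [col 3: N + U ≡ O (mod 10)] from column 3 (N=5, O=8, carry-in 1, digits 1,3,5,6,7,8,9 already taken and all letters distinct): U must equal 2 ⇒ U=2.
Step 9. [col 4: O + M ≡ L (mod 10)] column 4 reads O+M+carry(0)=L with O=8, M=6; with digits 1,2,3,5,6,7,8,9 already taken and all letters distinct, the only value for L is 4, so L=4.
Step 10. [col 5: W + L ≡ N (mod 10)] from column 5 (L=4, N=5, carry-in 1, digits 1,2,3,4,5,6,7,8,9 already taken and all letters distinct): W must equal 0 ⇒ W=0.

Answer: E=3, L=4, M=6, N=5, O=8, Q=1, T=7, U=2, W=0, Y=9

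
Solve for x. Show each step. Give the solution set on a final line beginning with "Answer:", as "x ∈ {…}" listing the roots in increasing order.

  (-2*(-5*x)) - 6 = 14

Step 1. [(-2*(-5*x)) - 6 = 14] -2 | LHS and -2 | 14: pull -2 out. So factor: (-5*x) + 3 = -7.
Step 2. [(-5*x) + 3 = -7] +3 is outermost — subtract 3 both sides ⇒ sub: -5*x = -10.
Step 3. [-5*x = -10] -5 out front; divide by -5, so div: x = 2.

Answer: x ∈ {2}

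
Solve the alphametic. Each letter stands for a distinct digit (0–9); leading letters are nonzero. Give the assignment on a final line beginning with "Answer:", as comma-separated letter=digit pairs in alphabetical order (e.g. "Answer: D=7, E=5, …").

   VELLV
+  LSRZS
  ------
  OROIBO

Step 1. [col 1: V + S ≡ O (mod 10)] O=1 is one option consistent with column 1 (V + S ≡ O (mod 10), carry-in 0) — take it ⇒ O=1.
Step 2. [col 1: V + S ≡ O (mod 10)] column 1 (V + S ≡ O (mod 10), carry-in 0) doesn't pin V yet; pick V=8 and continue, so V=8.
Step 3. [col 1: V + S ≡ O (mod 10)] column 1: given V=8, O=1, carry-in 0, and digits 1,8 already taken and all letters distinct, V+S≡O (mod 10) forces S=3, so S=3.
Step 4. [col 2: L + Z ≡ B (mod 10)] several values work for Z in column 2 (L + Z ≡ B (mod 10), carry-in 1); try Z=6. So Z=6.
Step 5. [col 2: L + Z ≡ B (mod 10)] column 2 (L + Z ≡ B (mod 10), carry-in 1) doesn't pin L yet; pick L=5 and continue. So L=5.
Step 6. [col 2: L + Z ≡ B (mod 10)] column 2: given L=5, Z=6, carry-in 1, and digits 1,3,5,6,8 already taken and all letters distinct, L+Z≡B (mod 10) forces B=2 ⇒ B=2.
Step 7. [col 3: L + R ≡ I (mod 10)] column 3: given L=5, carry-in 1, and digits 1,2,3,5,6,8 already taken and all letters distinct, L+R≡I (mod 10) forces R=4 ⇒ R=4.
Step 8. [col 3: L + R ≡ I (mod 10)] from column 3 (L=5, R=4, carry-in 1, digits 1,2,3,4,5,6,8 already taken and all letters distinct): I must equal 0. So I=0.
Step 9. [col 4: E + S ≡ O (mod 10)] column 4: given S=3, O=1, carry-in 1, and digits 0,1,2,3,4,5,6,8 already taken and all letters distinct, E+S≡O (mod 10) forces E=7 ⇒ E=7.

Answer: B=2, E=7, I=0, L=5, O=1, R=4, S=3, V=8, Z=6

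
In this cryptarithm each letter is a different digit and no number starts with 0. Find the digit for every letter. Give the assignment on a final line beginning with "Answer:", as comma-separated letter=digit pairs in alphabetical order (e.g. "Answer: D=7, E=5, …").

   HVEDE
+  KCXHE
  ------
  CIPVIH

Step 1. [col 1: E + E ≡ H (mod 10)] column 1 (E + E ≡ H (mod 10), carry-in 0) doesn't pin H yet; pick H=6 and continue. So H=6.
Step 2. [col 1: E + E ≡ H (mod 10)] E=3 is one option consistent with column 1 (E + E ≡ H (mod 10), carry-in 0) — take it ⇒ E=3.
Step 3. [col 2: D + H ≡ I (mod 10)] no forcing yet in column 2 (carry-in 0); I=4 is free and consistent — try it. So I=4.
Step 4. [C] the sum has 6 digits but both addends have 5; that extra leading digit C is the final carry, namely 1 ⇒ C=1.
Step 5. [col 2: D + H ≡ I (mod 10)] from column 2 (H=6, I=4, carry-in 0, digits 1,3,4,6 already taken and all letters distinct): D must equal 8, so D=8.
Step 6. [col 3: E + X ≡ V (mod 10)] column 3: given E=3, carry-in 1, and digits 1,3,4,6,8 already taken and all letters distinct, E+X≡V (mod 10) forces X=5 ⇒ X=5.
Step 7. [col 3: E + X ≡ V (mod 10)] column 3: given E=3, X=5, carry-in 1, and digits 1,3,4,5,6,8 already taken and all letters distinct, E+X≡V (mod 10) forces V=9. So V=9.
Step 8. [col 4: V + C ≡ P (mod 10)] column 4 reads V+C+carry(0)=P with V=9, C=1; with digits 1,3,4,5,6,8,9 already taken and all letters distinct, the only value for P is 0. So P=0.
Step 9. [col 5: H + K ≡ I (mod 10)] from column 5 (H=6, I=4, carry-in 1, digits 0,1,3,4,5,6,8,9 already taken and all letters distinct): K must equal 7 ⇒ K=7.

Answer: C=1, D=8, E=3, H=6, I=4, K=7, P=0, V=9, X=5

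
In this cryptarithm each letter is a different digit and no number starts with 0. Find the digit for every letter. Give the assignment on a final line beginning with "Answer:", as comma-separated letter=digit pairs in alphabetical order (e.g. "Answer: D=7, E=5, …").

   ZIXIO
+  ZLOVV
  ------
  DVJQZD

Step 1. [col 1: O + V ≡ D (mod 10)] O=9 is one option consistent with column 1 (O + V ≡ D (mod 10), carry-in 0) — take it. So O=9.
Step 2. [col 1: O + V ≡ D (mod 10)] no forcing yet in column 1 (carry-in 0); V=2 is free and consistent — try it. So V=2.
Step 3. [col 1: O + V ≡ D (mod 10)] in column 1 we have O+V≡D with carry-in 0; given O=9, V=2 and digits 2,9 already taken and all letters distinct, that pins D to 1 ⇒ D=1.
Step 4. [col 2: I + V ≡ Z (mod 10)] no forcing yet in column 2 (carry-in 1); Z=6 is free and consistent — try it, so Z=6.
Step 5. [col 2: I + V ≡ Z (mod 10)] column 2: given V=2, Z=6, carry-in 1, and digits 1,2,6,9 already taken and all letters distinct, I+V≡Z (mod 10) forces I=3, so I=3.
Step 6. [col 3: X + O ≡ Q (mod 10)] Q=7 is one option consistent with column 3 (X + O ≡ Q (mod 10), carry-in 0) — take it, so Q=7.
Step 7. [col 3: X + O ≡ Q (mod 10)] column 3 reads X+O+carry(0)=Q with O=9, Q=7; with digits 1,2,3,6,7,9 already taken and all letters distinct, the only value for X is 8, so X=8.
Step 8. [col 4: I + L ≡ J (mod 10)] from column 4 (I=3, carry-in 1, digits 1,2,3,6,7,8,9 already taken and all letters distinct): J must equal 4, so J=4.
Step 9. [col 4: I + L ≡ J (mod 10)] in column 4 we have I+L≡J with carry-in 1; given I=3, J=4 and digits 1,2,3,4,6,7,8,9 already taken and all letters distinct, that pins L to 0, so L=0.

Answer: D=1, I=3, J=4, L=0, O=9, Q=7, V=2, X=8, Z=6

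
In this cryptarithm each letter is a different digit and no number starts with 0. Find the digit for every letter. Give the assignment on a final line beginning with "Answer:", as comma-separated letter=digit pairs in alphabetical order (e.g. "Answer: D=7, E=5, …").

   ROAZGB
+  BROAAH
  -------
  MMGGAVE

Step 1. [col 1: B + H ≡ E (mod 10)] no forcing yet in column 1 (carry-in 0); B=7 is free and consistent — try it, so B=7.
Step 2. [col 1: B + H ≡ E (mod 10)] several values work for H in column 1 (B + H ≡ E (mod 10), carry-in 0); try H=8, so H=8.
Step 3. [M] adding two 6-digit numbers gives at most 6+1 digits, and here it does — M is that final carry and must be 1. So M=1.
Step 4. [col 1: B + H ≡ E (mod 10)] column 1: given B=7, H=8, carry-in 0, and digits 1,7,8 already taken and all letters distinct, B+H≡E (mod 10) forces E=5. So E=5.
Step 5. [col 2: G + A ≡ V (mod 10)] V=0 is one option consistent with column 2 (G + A ≡ V (mod 10), carry-in 1) — take it, so V=0.
Step 6. [col 2: G + A ≡ V (mod 10)] several values work for A in column 2 (G + A ≡ V (mod 10), carry-in 1); try A=3, so A=3.
Step 7. [col 2: G + A ≡ V (mod 10)] column 2: given A=3, V=0, carry-in 1, and digits 0,1,3,5,7,8 already taken and all letters distinct, G+A≡V (mod 10) forces G=6. So G=6.
Step 8. [col 3: Z + A ≡ A (mod 10)] column 3 reads Z+A+carry(1)=A with A=3; with digits 0,1,3,5,6,7,8 already taken and all letters distinct, the only value for Z is 9, so Z=9.
Step 9. [col 4: A + O ≡ G (mod 10)] in column 4 we have A+O≡G with carry-in 1; given A=3, G=6 and digits 0,1,3,5,6,7,8,9 already taken and all letters distinct, that pins O to 2. So O=2.
Step 10. [col 5: O + R ≡ G (mod 10)] in column 5 we have O+R≡G with carry-in 0; given O=2, G=6 and digits 0,1,2,3,5,6,7,8,9 already taken and all letters distinct, that pins R to 4. So R=4.

Answer: A=3, B=7, E=5, G=6, H=8, M=1, O=2, R=4, V=0, Z=9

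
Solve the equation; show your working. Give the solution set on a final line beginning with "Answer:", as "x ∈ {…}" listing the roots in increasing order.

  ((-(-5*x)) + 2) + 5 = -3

Step 1. [((-(-5*x)) + 2) + 5 = -3] 5 comes off first (subtract 5), so sub: (-(-5*x)) + 2 = -8.
Step 2. [(-(-5*x)) + 2 = -8] peel the +2: subtract 2 from each side ⇒ sub: -(-5*x) = -10.
Step 3. [-(-5*x) = -10] flip signs both sides ⇒ neg: -5*x = 10.
Step 4. [-5*x = 10] -5 out front; divide by -5 ⇒ div: x = -2.

Answer: x ∈ {-2}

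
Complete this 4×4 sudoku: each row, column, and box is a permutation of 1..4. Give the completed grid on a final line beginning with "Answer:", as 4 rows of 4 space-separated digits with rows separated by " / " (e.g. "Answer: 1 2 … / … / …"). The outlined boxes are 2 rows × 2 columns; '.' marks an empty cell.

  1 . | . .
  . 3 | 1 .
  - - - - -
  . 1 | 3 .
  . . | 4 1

Step 1. [r1c2∈{2,4}] col 2 places 4 nowhere but r1c2, so r1c2=4.
Step 2. [r2c1∈{2}] r2c1's peers cover all but 2 ⇒ r2c1=2.
Step 3. [r3c4∈{2}] r3c4 is down to just 2, so r3c4=2.
Step 4. [r1c4∈{3}] r1c4 is down to just 3, so r1c4=3.
Step 5. [r3c1∈{4}] r3c1 has the single candidate 4 ⇒ r3c1=4.
Step 6. [r4c1∈{3}] r4c1 has the single candidate 3. So r4c1=3.
Step 7. [r2c4∈{4}] r2c4 has the single candidate 4. So r2c4=4.
Step 8. [r4c2∈{2}] nothing but 2 survives at r4c2, so r4c2=2.
Step 9. [r1c3∈{2}] r1c3 has the single candidate 2, so r1c3=2.

Answer: 1 4 2 3 / 2 3 1 4 / 4 1 3 2 / 3 2 4 1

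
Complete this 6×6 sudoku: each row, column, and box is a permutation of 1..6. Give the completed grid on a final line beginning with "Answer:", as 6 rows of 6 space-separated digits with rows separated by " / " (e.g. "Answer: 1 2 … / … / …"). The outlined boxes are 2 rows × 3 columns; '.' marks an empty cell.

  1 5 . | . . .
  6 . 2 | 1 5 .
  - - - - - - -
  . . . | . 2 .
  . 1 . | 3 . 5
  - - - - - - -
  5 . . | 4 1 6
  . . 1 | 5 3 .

Step 1. [r3c4∈{6}] r3c4's peers cover all but 6. So r3c4=6.
Step 2. [r4c5∈{4}] r4c5 has the single candidate 4. So r4c5=4.
Step 3. [r3c1∈{3,4}] 3 has one home in col 1: r3c1, so r3c1=3.
Step 4. [r3c2∈{4}] r3c2's peers cover all but 4 ⇒ r3c2=4.
Step 5. [r5c2∈{2,3}] across row 5, 2 lands solely at r5c2. So r5c2=2.
Step 6. [r2c2∈{3}] nothing but 3 survives at r2c2. So r2c2=3.
Step 7. [r1c6∈{2,3,4}] row 1 places 3 nowhere but r1c6. So r1c6=3.
Step 8. [r4c3∈{6}] only 6 remains possible at r4c3. So r4c3=6.
Step 9. [r3c6∈{1}] r3c6 is down to just 1. So r3c6=1.
Step 10. [r5c3∈{3}] r5c3's peers cover all but 3 ⇒ r5c3=3.
Step 11. [r3c3∈{5}] nothing but 5 survives at r3c3. So r3c3=5.
Step 12. [r6c6∈{2}] nothing but 2 survives at r6c6, so r6c6=2.
Step 13. [r2c6∈{4}] r2c6's peers cover all but 4. So r2c6=4.
Step 14. [r1c3∈{4}] r1c3's peers cover all but 4 ⇒ r1c3=4.
Step 15. [r6c1∈{4}] r6c1 is down to just 4 ⇒ r6c1=4.
Step 16. [r6c2∈{6}] nothing but 6 survives at r6c2. So r6c2=6.
Step 17. [r4c1∈{2}] nothing but 2 survives at r4c1. So r4c1=2.
Step 18. [r1c5∈{6}] r1c5 is down to just 6, so r1c5=6.
Step 19. [r1c4∈{2}] only 2 remains possible at r1c4. So r1c4=2.

Answer: 1 5 4 2 6 3 / 6 3 2 1 5 4 / 3 4 5 6 2 1 / 2 1 6 3 4 5 / 5 2 3 4 1 6 / 4 6 1 5 3 2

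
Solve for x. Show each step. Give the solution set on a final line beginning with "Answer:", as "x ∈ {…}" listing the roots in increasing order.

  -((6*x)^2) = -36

Step 1. [-((6*x)^2) = -36] flip signs both sides ⇒ neg: (6*x)^2 = 36.
Step 2. [(6*x)^2 = 36] √ both sides: 36 ≥ 0 gives two branches ⇒ sqrt: 6*x = 6 or -6.
Step 3. [6*x = 6 or -6] LHS = 6·(…); ÷6 both sides, so div: x = 1 or -1.

Answer: x ∈ {-1, 1}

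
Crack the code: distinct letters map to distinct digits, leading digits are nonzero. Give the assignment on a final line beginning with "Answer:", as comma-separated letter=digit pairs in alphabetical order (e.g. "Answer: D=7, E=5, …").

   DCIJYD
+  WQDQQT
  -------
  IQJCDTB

Step 1. [I] I is the leading digit of a 7-digit sum of two 6-digit numbers; the final carry is exactly 1. So I=1.
Step 2. [col 1: D + T ≡ B (mod 10)] column 1 (D + T ≡ B (mod 10), carry-in 0) doesn't pin D yet; pick D=8 and continue. So D=8.
Step 3. [col 1: D + T ≡ B (mod 10)] no forcing yet in column 1 (carry-in 0); B=0 is free and consistent — try it, so B=0.
Step 4. [col 1: D + T ≡ B (mod 10)] in column 1 we have D+T≡B with carry-in 0; given D=8, B=0 and digits 0,1,8 already taken and all letters distinct, that pins T to 2, so T=2.
Step 5. [col 2: Y + Q ≡ T (mod 10)] column 2 (Y + Q ≡ T (mod 10), carry-in 1) doesn't pin Q yet; pick Q=4 and continue ⇒ Q=4.
Step 6. [col 2: Y + Q ≡ T (mod 10)] from column 2 (Q=4, T=2, carry-in 1, digits 0,1,2,4,8 already taken and all letters distinct): Y must equal 7 ⇒ Y=7.
Step 7. [col 3: J + Q ≡ D (mod 10)] column 3 reads J+Q+carry(1)=D with Q=4, D=8; with digits 0,1,2,4,7,8 already taken and all letters distinct, the only value for J is 3 ⇒ J=3.
Step 8. [col 4: I + D ≡ C (mod 10)] in column 4 we have I+D≡C with carry-in 0; given I=1, D=8 and digits 0,1,2,3,4,7,8 already taken and all letters distinct, that pins C to 9. So C=9.
Step 9. [col 6: D + W ≡ Q (mod 10)] in column 6 we have D+W≡Q with carry-in 1; given D=8, Q=4 and digits 0,1,2,3,4,7,8,9 already taken and all letters distinct, that pins W to 5. So W=5.

Answer: B=0, C=9, D=8, I=1, J=3, Q=4, T=2, W=5, Y=7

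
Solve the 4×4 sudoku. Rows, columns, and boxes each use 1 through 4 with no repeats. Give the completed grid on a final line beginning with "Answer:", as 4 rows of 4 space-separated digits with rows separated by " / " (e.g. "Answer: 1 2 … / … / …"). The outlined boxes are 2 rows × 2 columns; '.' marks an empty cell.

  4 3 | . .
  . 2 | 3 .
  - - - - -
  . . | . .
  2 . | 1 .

Step 1. [r3c3∈{2,4}] 4 has one home in col 3: r3c3. So r3c3=4.
Step 2. [r3c1∈{1,3}] in col 1, 3 fits only at r3c1 ⇒ r3c1=3.
Step 3. [r1c4∈{1,2}] r1c4 is the only open cell in row 1 admitting 1 ⇒ r1c4=1.
Step 4. [r1c3∈{2}] nothing but 2 survives at r1c3 ⇒ r1c3=2.
Step 5. [r3c2∈{1}] r3c2's peers cover all but 1, so r3c2=1.
Step 6. [r3c4∈{2}] r3c4 has the single candidate 2, so r3c4=2.
Step 7. [r2c1∈{1}] r2c1 has the single candidate 1 ⇒ r2c1=1.
Step 8. [r2c4∈{4}] r2c4 is down to just 4 ⇒ r2c4=4.
Step 9. [r4c4∈{3}] r4c4 has the single candidate 3, so r4c4=3.
Step 10. [r4c2∈{4}] r4c2's peers cover all but 4. So r4c2=4.

Answer: 4 3 2 1 / 1 2 3 4 / 3 1 4 2 / 2 4 1 3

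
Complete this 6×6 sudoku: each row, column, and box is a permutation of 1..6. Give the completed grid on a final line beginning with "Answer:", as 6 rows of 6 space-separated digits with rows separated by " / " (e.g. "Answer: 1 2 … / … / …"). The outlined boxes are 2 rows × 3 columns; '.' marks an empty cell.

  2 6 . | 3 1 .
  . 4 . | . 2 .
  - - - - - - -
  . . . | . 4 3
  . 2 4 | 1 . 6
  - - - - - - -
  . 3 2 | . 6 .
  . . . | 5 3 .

Step 1. [r5c1∈{1,4,5}] in row 5, 5 fits only at r5c1, so r5c1=5.
Step 2. [r6c2∈{1}] r6c2 has the single candidate 1, so r6c2=1.
Step 3. [r2c3∈{1,3,5}] 3 has one home in col 3: r2c3. So r2c3=3.
Step 4. [r3c3∈{1,5,6}] in col 3, 1 fits only at r3c3, so r3c3=1.
Step 5. [r1c6∈{4,5}] across row 1, 4 lands solely at r1c6. So r1c6=4.
Step 6. [r6c1∈{4,6}] row 6 places 4 nowhere but r6c1. So r6c1=4.
Step 7. [r2c4∈{6}] nothing but 6 survives at r2c4 ⇒ r2c4=6.
Step 8. [r3c2∈{5}] r3c2's peers cover all but 5. So r3c2=5.
Step 9. [r6c3∈{6}] r6c3 is down to just 6. So r6c3=6.
Step 10. [r4c5∈{5}] r4c5 has the single candidate 5 ⇒ r4c5=5.
Step 11. [r2c1∈{1}] r2c1 is down to just 1 ⇒ r2c1=1.
Step 12. [r4c1∈{3}] only 3 remains possible at r4c1, so r4c1=3.
Step 13. [r3c1∈{6}] r3c1's peers cover all but 6. So r3c1=6.
Step 14. [r5c6∈{1}] r5c6's peers cover all but 1 ⇒ r5c6=1.
Step 15. [r2c6∈{5}] nothing but 5 survives at r2c6, so r2c6=5.
Step 16. [r1c3∈{5}] r1c3 is down to just 5. So r1c3=5.
Step 17. [r6c6∈{2}] r6c6 is down to just 2. So r6c6=2.
Step 18. [r3c4∈{2}] r3c4 has the single candidate 2, so r3c4=2.
Step 19. [r5c4∈{4}] only 4 remains possible at r5c4. So r5c4=4.

Answer: 2 6 5 3 1 4 / 1 4 3 6 2 5 / 6 5 1 2 4 3 / 3 2 4 1 5 6 / 5 3 2 4 6 1 / 4 1 6 5 3 2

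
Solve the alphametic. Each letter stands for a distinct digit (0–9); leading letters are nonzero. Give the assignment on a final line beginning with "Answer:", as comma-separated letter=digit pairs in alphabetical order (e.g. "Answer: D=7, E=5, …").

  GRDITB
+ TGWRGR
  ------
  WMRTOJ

Step 1. [col 1: B + R ≡ J (mod 10)] column 1 (B + R ≡ J (mod 10), carry-in 0) doesn't pin B yet; pick B=8 and continue, so B=8.
Step 2. [col 1: B + R ≡ J (mod 10)] several values work for J in column 1 (B + R ≡ J (mod 10), carry-in 0); try J=0, so J=0.
Step 3. [col 1: B + R ≡ J (mod 10)] in column 1 we have B+R≡J with carry-in 0; given B=8, J=0 and digits 0,8 already taken and all letters distinct, that pins R to 2, so R=2.
Step 4. [col 2: T + G ≡ O (mod 10)] several values work for O in column 2 (T + G ≡ O (mod 10), carry-in 1); try O=5 ⇒ O=5.
Step 5. [col 2: T + G ≡ O (mod 10)] column 2 (T + G ≡ O (mod 10), carry-in 1) doesn't pin T yet; pick T=1 and continue. So T=1.
Step 6. [col 2: T + G ≡ O (mod 10)] column 2: given T=1, O=5, carry-in 1, and digits 0,1,2,5,8 already taken and all letters distinct, T+G≡O (mod 10) forces G=3, so G=3.
Step 7. [col 3: I + R ≡ T (mod 10)] column 3 reads I+R+carry(0)=T with R=2, T=1; with digits 0,1,2,3,5,8 already taken and all letters distinct, the only value for I is 9 ⇒ I=9.
Step 8. [col 4: D + W ≡ R (mod 10)] no forcing yet in column 4 (carry-in 1); W=4 is free and consistent — try it. So W=4.
Step 9. [col 4: D + W ≡ R (mod 10)] column 4 reads D+W+carry(1)=R with W=4, R=2; with digits 0,1,2,3,4,5,8,9 already taken and all letters distinct, the only value for D is 7, so D=7.
Step 10. [col 5: R + G ≡ M (mod 10)] in column 5 we have R+G≡M with carry-in 1; given R=2, G=3 and digits 0,1,2,3,4,5,7,8,9 already taken and all letters distinct, that pins M to 6 ⇒ M=6.

Answer: B=8, D=7, G=3, I=9, J=0, M=6, O=5, R=2, T=1, W=4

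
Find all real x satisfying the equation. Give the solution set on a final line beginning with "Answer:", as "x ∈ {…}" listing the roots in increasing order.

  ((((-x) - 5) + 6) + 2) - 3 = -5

Step 1. [((((-x) - 5) + 6) + 2) - 3 = -5] the outer -3 inverts by adding 3, so sub: (((-x) - 5) + 6) + 2 = -2.
Step 2. [(((-x) - 5) + 6) + 2 = -2] peel the +2: subtract 2 from each side. So sub: ((-x) - 5) + 6 = -4.
Step 3. [((-x) - 5) + 6 = -4] peel the +6: subtract 6 from each side, so sub: (-x) - 5 = -10.
Step 4. [(-x) - 5 = -10] -5 is outermost — add 5 both sides, so sub: -x = -5.
Step 5. [-x = -5] LHS negated; negate both sides ⇒ neg: x = 5.

Answer: x ∈ {5}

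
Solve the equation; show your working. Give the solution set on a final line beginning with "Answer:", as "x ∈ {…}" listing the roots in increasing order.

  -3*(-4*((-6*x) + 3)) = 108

Step 1. [-3*(-4*((-6*x) + 3)) = 108] LHS = -3·(…); ÷-3 both sides ⇒ div: -4*((-6*x) + 3) = -36.
Step 2. [-4*((-6*x) + 3) = -36] divide by the outer -4, so div: (-6*x) + 3 = 9.
Step 3. [(-6*x) + 3 = 9] +3 is outermost — subtract 3 both sides ⇒ sub: -6*x = 6.
Step 4. [-6*x = 6] leading coefficient -6: divide by -6, so div: x = -1.

Answer: x ∈ {-1}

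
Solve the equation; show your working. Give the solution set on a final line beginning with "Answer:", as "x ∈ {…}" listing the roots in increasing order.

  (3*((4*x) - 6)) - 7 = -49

Step 1. [(3*((4*x) - 6)) - 7 = -49] -7 is outermost — add 7 both sides, so sub: 3*((4*x) - 6) = -42.
Step 2. [3*((4*x) - 6) = -42] leading coefficient 3: divide by 3. So div: (4*x) - 6 = -14.
Step 3. [(4*x) - 6 = -14] 6 comes off first (add 6), so sub: 4*x = -8.
Step 4. [4*x = -8] 4 out front; divide by 4. So div: x = -2.

Answer: x ∈ {-2}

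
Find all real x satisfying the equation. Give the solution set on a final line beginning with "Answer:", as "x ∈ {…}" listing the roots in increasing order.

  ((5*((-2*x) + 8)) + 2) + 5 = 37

Step 1. [((5*((-2*x) + 8)) + 2) + 5 = 37] subtract 5: x sits inside (… + 5) ⇒ sub: (5*((-2*x) + 8)) + 2 = 32.
Step 2. [(5*((-2*x) + 8)) + 2 = 32] +2 is outermost — subtract 2 both sides. So sub: 5*((-2*x) + 8) = 30.
Step 3. [5*((-2*x) + 8) = 30] leading coefficient 5: divide by 5 ⇒ div: (-2*x) + 8 = 6.
Step 4. [(-2*x) + 8 = 6] 8 comes off first (subtract 8). So sub: -2*x = -2.
Step 5. [-2*x = -2] divide by the outer -2, so div: x = 1.

Answer: x ∈ {1}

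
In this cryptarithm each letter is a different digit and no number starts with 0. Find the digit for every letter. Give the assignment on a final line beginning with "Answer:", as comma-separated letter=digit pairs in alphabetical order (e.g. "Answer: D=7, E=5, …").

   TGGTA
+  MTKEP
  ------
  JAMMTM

Step 1. [col 1: A + P ≡ M (mod 10)] A=2 is one option consistent with column 1 (A + P ≡ M (mod 10), carry-in 0) — take it. So A=2.
Step 2. [J] J is the leading digit of a 6-digit sum of two 5-digit numbers; the final carry is exactly 1 ⇒ J=1.
Step 3. [col 1: A + P ≡ M (mod 10)] no forcing yet in column 1 (carry-in 0); P=3 is free and consistent — try it ⇒ P=3.
Step 4. [col 1: A + P ≡ M (mod 10)] in column 1 we have A+P≡M with carry-in 0; given A=2, P=3 and digits 1,2,3 already taken and all letters distinct, that pins M to 5. So M=5.
Step 5. [col 2: T + E ≡ T (mod 10)] from column 2 (nothing yet, carry-in 0, digits 1,2,3,5 already taken and all letters distinct): E must equal 0. So E=0.
Step 6. [col 2: T + E ≡ T (mod 10)] several values work for T in column 2 (T + E ≡ T (mod 10), carry-in 0); try T=6. So T=6.
Step 7. [col 3: G + K ≡ M (mod 10)] column 3 (G + K ≡ M (mod 10), carry-in 0) doesn't pin K yet; pick K=7 and continue. So K=7.
Step 8. [col 3: G + K ≡ M (mod 10)] in column 3 we have G+K≡M with carry-in 0; given K=7, M=5 and digits 0,1,2,3,5,6,7 already taken and all letters distinct, that pins G to 8 ⇒ G=8.

Answer: A=2, E=0, G=8, J=1, K=7, M=5, P=3, T=6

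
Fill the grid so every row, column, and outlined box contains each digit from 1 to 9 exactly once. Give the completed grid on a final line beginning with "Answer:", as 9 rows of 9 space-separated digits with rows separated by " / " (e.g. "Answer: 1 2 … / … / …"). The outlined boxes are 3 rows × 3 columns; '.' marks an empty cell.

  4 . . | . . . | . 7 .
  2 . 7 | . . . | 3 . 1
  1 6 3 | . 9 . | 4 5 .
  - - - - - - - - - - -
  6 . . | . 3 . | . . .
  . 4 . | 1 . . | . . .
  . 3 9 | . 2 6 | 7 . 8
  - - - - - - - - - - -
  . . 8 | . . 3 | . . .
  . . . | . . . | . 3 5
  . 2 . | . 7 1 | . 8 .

Step 1. [r1c3∈{5}] r1c3's peers cover all but 5, so r1c3=5.
Step 2. [r3c9∈{2}] only 2 remains possible at r3c9, so r3c9=2.
Step 3. [r1c7∈{6,8,9}] col 7 places 8 nowhere but r1c7. So r1c7=8.
Step 4. [r6c1∈{5}] nothing but 5 survives at r6c1 ⇒ r6c1=5.
Step 5. [r9c4∈{4,5,6,9}] r9c4 is the only open cell in row 9 admitting 5. So r9c4=5.
Step 6. [r6c4∈{4}] only 4 remains possible at r6c4 ⇒ r6c4=4.
Step 7. [r2c2∈{8,9}] 8 has one home in box 1: r2c2. So r2c2=8.
Step 8. [r2c4∈{6}] r2c4 has the single candidate 6 ⇒ r2c4=6.
Step 9. [r7c9∈{4,6,7,9}] col 9 places 7 nowhere but r7c9. So r7c9=7.
Step 10. [r7c1∈{9}] r7c1's peers cover all but 9 ⇒ r7c1=9.
Step 11. [r7c4∈{2}] r7c4's peers cover all but 2 ⇒ r7c4=2.
Step 12. [r8c7∈{1,2,6,9}] in row 8, 2 fits only at r8c7 ⇒ r8c7=2.
Step 13. [r2c8∈{9}] nothing but 9 survives at r2c8 ⇒ r2c8=9.
Step 14. [r6c8∈{1}] nothing but 1 survives at r6c8 ⇒ r6c8=1.
Step 15. [r5c1∈{7,8}] across col 1, 8 lands solely at r5c1. So r5c1=8.
Step 16. [r5c6∈{5,7,9}] row 5 places 7 nowhere but r5c6, so r5c6=7.
Step 17. [r8c5∈{4,6,8}] across col 5, 8 lands solely at r8c5, so r8c5=8.
Step 18. [r5c5∈{5}] only 5 remains possible at r5c5 ⇒ r5c5=5.
Step 19. [r7c5∈{4,6}] across col 5, 6 lands solely at r7c5, so r7c5=6.
Step 20. [r8c3∈{1,4,6}] row 8 places 6 nowhere but r8c3. So r8c3=6.
Step 21. [r8c2∈{1,7}] r8c2 is the only open cell in row 8 admitting 1. So r8c2=1.
Step 22. [r5c8∈{2,6}] r5c8 is the only open cell in col 8 admitting 6. So r5c8=6.
Step 23. [r5c7∈{9}] r5c7 is down to just 9 ⇒ r5c7=9.
Step 24. [r4c9∈{4}] only 4 remains possible at r4c9, so r4c9=4.
Step 25. [r8c6∈{4,9}] row 8 places 4 nowhere but r8c6 ⇒ r8c6=4.
Step 26. [r3c6∈{8}] only 8 remains possible at r3c6, so r3c6=8.
Step 27. [r4c3∈{1,2}] across row 4, 1 lands solely at r4c3. So r4c3=1.
Step 28. [r9c9∈{6,9}] row 9 places 9 nowhere but r9c9 ⇒ r9c9=9.
Step 29. [r4c4∈{8,9}] row 4 places 8 nowhere but r4c4. So r4c4=8.
Step 30. [r7c2∈{5}] r7c2 is down to just 5 ⇒ r7c2=5.
Step 31. [r4c8∈{2}] r4c8's peers cover all but 2. So r4c8=2.
Step 32. [r7c8∈{4}] only 4 remains possible at r7c8, so r7c8=4.
Step 33. [r1c9∈{6}] r1c9 is down to just 6. So r1c9=6.
Step 34. [r9c3∈{4}] r9c3 has the single candidate 4. So r9c3=4.
Step 35. [r9c7∈{6}] nothing but 6 survives at r9c7. So r9c7=6.
Step 36. [r1c4∈{3}] r1c4 has the single candidate 3, so r1c4=3.
Step 37. [r4c7∈{5}] r4c7's peers cover all but 5. So r4c7=5.
Step 38. [r1c5∈{1}] r1c5's peers cover all but 1 ⇒ r1c5=1.
Step 39. [r7c7∈{1}] r7c7 is down to just 1, so r7c7=1.
Step 40. [r5c9∈{3}] r5c9 has the single candidate 3, so r5c9=3.
Step 41. [r4c2∈{7}] r4c2 has the single candidate 7, so r4c2=7.
Step 42. [r1c2∈{9}] r1c2's peers cover all but 9. So r1c2=9.
Step 43. [r5c3∈{2}] r5c3 has the single candidate 2. So r5c3=2.
Step 44. [r2c5∈{4}] r2c5's peers cover all but 4 ⇒ r2c5=4.
Step 45. [r8c1∈{7}] r8c1 is down to just 7, so r8c1=7.
Step 46. [r1c6∈{2}] r1c6 has the single candidate 2 ⇒ r1c6=2.
Step 47. [r2c6∈{5}] r2c6 is down to just 5 ⇒ r2c6=5.
Step 48. [r9c1∈{3}] nothing but 3 survives at r9c1. So r9c1=3.
Step 49. [r3c4∈{7}] only 7 remains possible at r3c4. So r3c4=7.
Step 50. [r4c6∈{9}] r4c6's peers cover all but 9 ⇒ r4c6=9.
Step 51. [r8c4∈{9}] r8c4's peers cover all but 9. So r8c4=9.

Answer: 4 9 5 3 1 2 8 7 6 / 2 8 7 6 4 5 3 9 1 / 1 6 3 7 9 8 4 5 2 / 6 7 1 8 3 9 5 2 4 / 8 4 2 1 5 7 9 6 3 / 5 3 9 4 2 6 7 1 8 / 9 5 8 2 6 3 1 4 7 / 7 1 6 9 8 4 2 3 5 / 3 2 4 5 7 1 6 8 9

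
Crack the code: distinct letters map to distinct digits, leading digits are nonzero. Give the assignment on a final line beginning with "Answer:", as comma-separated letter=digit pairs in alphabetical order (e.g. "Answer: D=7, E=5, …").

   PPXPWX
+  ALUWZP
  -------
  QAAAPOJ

Step 1. [col 1: X + P ≡ J (mod 10)] no forcing yet in column 1 (carry-in 0); X=3 is free and consistent — try it, so X=3.
Step 2. [col 1: X + P ≡ J (mod 10)] column 1 (X + P ≡ J (mod 10), carry-in 0) doesn't pin J yet; pick J=2 and continue. So J=2.
Step 3. [col 1: X + P ≡ J (mod 10)] column 1 reads X+P+carry(0)=J with X=3, J=2; with digits 2,3 already taken and all letters distinct, the only value for P is 9 ⇒ P=9.
Step 4. [col 2: W + Z ≡ O (mod 10)] no forcing yet in column 2 (carry-in 1); W=0 is free and consistent — try it ⇒ W=0.
Step 5. [col 2: W + Z ≡ O (mod 10)] no forcing yet in column 2 (carry-in 1); O=6 is free and consistent — try it. So O=6.
Step 6. [col 2: W + Z ≡ O (mod 10)] column 2: given W=0, O=6, carry-in 1, and digits 0,2,3,6,9 already taken and all letters distinct, W+Z≡O (mod 10) forces Z=5, so Z=5.
Step 7. [col 4: X + U ≡ A (mod 10)] A=7 is one option consistent with column 4 (X + U ≡ A (mod 10), carry-in 0) — take it ⇒ A=7.
Step 8. [Q] adding two 6-digit numbers gives at most 6+1 digits, and here it does — Q is that final carry and must be 1. So Q=1.
Step 9. [col 4: X + U ≡ A (mod 10)] column 4 reads X+U+carry(0)=A with X=3, A=7; with digits 0,1,2,3,5,6,7,9 already taken and all letters distinct, the only value for U is 4, so U=4.
Step 10. [col 5: P + L ≡ A (mod 10)] in column 5 we have P+L≡A with carry-in 0; given P=9, A=7 and digits 0,1,2,3,4,5,6,7,9 already taken and all letters distinct, that pins L to 8, so L=8.

Answer: A=7, J=2, L=8, O=6, P=9, Q=1, U=4, W=0, X=3, Z=5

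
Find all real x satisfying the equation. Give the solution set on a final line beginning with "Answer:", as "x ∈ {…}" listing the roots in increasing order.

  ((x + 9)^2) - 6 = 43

Step 1. [((x + 9)^2) - 6 = 43] the outer -6 inverts by adding 6. So sub: (x + 9)^2 = 49.
Step 2. [(x + 9)^2 = 49] 49 ≥ 0, LHS is (·)² — take ±√ ⇒ sqrt: x + 9 = 7 or -7.
Step 3. [x + 9 = 7 or -7] +9 is outermost — subtract 9 both sides ⇒ sub: x = -2 or -16.

Answer: x ∈ {-16, -2}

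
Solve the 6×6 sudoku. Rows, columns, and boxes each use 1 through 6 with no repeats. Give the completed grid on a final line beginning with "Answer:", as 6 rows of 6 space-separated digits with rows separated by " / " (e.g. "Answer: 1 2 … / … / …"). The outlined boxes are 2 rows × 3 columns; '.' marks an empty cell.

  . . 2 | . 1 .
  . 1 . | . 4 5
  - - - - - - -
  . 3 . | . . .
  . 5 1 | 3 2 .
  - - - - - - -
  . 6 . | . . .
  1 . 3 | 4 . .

Step 1. [r1c4∈{6}] r1c4 is down to just 6. So r1c4=6.
Step 2. [r5c3∈{4,5}] r5c3 is the only open cell in col 3 admitting 5, so r5c3=5.
Step 3. [r5c1∈{2,4}] 4 has one home in row 5: r5c1 ⇒ r5c1=4.
Step 4. [r4c1∈{6}] r4c1's peers cover all but 6, so r4c1=6.
Step 5. [r3c4∈{1,5}] 5 has one home in col 4: r3c4. So r3c4=5.
Step 6. [r3c6∈{1,4,6}] row 3 places 1 nowhere but r3c6 ⇒ r3c6=1.
Step 7. [r6c6∈{2,6}] col 6 places 6 nowhere but r6c6. So r6c6=6.
Step 8. [r5c6∈{2,3}] across col 6, 2 lands solely at r5c6. So r5c6=2.
Step 9. [r2c1∈{3}] only 3 remains possible at r2c1. So r2c1=3.
Step 10. [r3c5∈{6}] r3c5 has the single candidate 6. So r3c5=6.
Step 11. [r3c1∈{2}] r3c1 has the single candidate 2. So r3c1=2.
Step 12. [r2c4∈{2}] r2c4 is down to just 2. So r2c4=2.
Step 13. [r2c3∈{6}] nothing but 6 survives at r2c3, so r2c3=6.
Step 14. [r1c1∈{5}] r1c1's peers cover all but 5 ⇒ r1c1=5.
Step 15. [r3c3∈{4}] nothing but 4 survives at r3c3. So r3c3=4.
Step 16. [r4c6∈{4}] only 4 remains possible at r4c6 ⇒ r4c6=4.
Step 17. [r1c2∈{4}] r1c2 is down to just 4. So r1c2=4.
Step 18. [r6c2∈{2}] r6c2's peers cover all but 2, so r6c2=2.
Step 19. [r5c5∈{3}] r5c5 has the single candidate 3. So r5c5=3.
Step 20. [r1c6∈{3}] nothing but 3 survives at r1c6 ⇒ r1c6=3.
Step 21. [r5c4∈{1}] r5c4's peers cover all but 1. So r5c4=1.
Step 22. [r6c5∈{5}] nothing but 5 survives at r6c5. So r6c5=5.

Answer: 5 4 2 6 1 3 / 3 1 6 2 4 5 / 2 3 4 5 6 1 / 6 5 1 3 2 4 / 4 6 5 1 3 2 / 1 2 3 4 5 6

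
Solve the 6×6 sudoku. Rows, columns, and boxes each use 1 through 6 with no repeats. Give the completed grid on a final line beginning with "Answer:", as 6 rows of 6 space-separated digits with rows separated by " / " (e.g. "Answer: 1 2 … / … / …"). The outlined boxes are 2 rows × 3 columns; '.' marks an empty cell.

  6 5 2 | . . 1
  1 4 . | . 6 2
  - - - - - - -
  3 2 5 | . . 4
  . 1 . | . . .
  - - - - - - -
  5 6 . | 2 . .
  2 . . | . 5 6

Step 1. [r5c6∈{3}] r5c6 is down to just 3. So r5c6=3.
Step 2. [r3c5∈{1}] only 1 remains possible at r3c5, so r3c5=1.
Step 3. [r5c5∈{4}] only 4 remains possible at r5c5. So r5c5=4.
Step 4. [r6c3∈{1,3,4}] in row 6, 4 fits only at r6c3. So r6c3=4.
Step 5. [r1c5∈{3}] r1c5 has the single candidate 3 ⇒ r1c5=3.
Step 6. [r4c4∈{3,5,6}] in row 4, 3 fits only at r4c4. So r4c4=3.
Step 7. [r1c4∈{4}] only 4 remains possible at r1c4, so r1c4=4.
Step 8. [r4c5∈{2}] nothing but 2 survives at r4c5 ⇒ r4c5=2.
Step 9. [r2c4∈{5}] r2c4 has the single candidate 5, so r2c4=5.
Step 10. [r4c6∈{5}] nothing but 5 survives at r4c6 ⇒ r4c6=5.
Step 11. [r3c4∈{6}] r3c4 has the single candidate 6. So r3c4=6.
Step 12. [r6c4∈{1}] only 1 remains possible at r6c4 ⇒ r6c4=1.
Step 13. [r5c3∈{1}] r5c3's peers cover all but 1 ⇒ r5c3=1.
Step 14. [r4c1∈{4}] nothing but 4 survives at r4c1, so r4c1=4.
Step 15. [r4c3∈{6}] r4c3's peers cover all but 6 ⇒ r4c3=6.
Step 16. [r6c2∈{3}] r6c2 is down to just 3. So r6c2=3.
Step 17. [r2c3∈{3}] r2c3's peers cover all but 3, so r2c3=3.

Answer: 6 5 2 4 3 1 / 1 4 3 5 6 2 / 3 2 5 6 1 4 / 4 1 6 3 2 5 / 5 6 1 2 4 3 / 2 3 4 1 5 6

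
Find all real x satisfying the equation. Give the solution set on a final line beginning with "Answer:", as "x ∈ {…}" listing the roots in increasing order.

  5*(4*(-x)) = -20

Step 1. [5*(4*(-x)) = -20] 5·(inner) — divide through by 5, so div: 4*(-x) = -4.
Step 2. [4*(-x) = -4] 4 out front; divide by 4. So div: -x = -1.
Step 3. [-x = -1] flip signs both sides, so neg: x = 1.

Answer: x ∈ {1}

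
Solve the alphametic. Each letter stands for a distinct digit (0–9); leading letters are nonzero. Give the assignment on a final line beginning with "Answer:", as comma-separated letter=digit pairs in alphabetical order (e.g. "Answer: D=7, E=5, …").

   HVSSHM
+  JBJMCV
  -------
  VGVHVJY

Step 1. [col 1: M + V ≡ Y (mod 10)] several values work for V in column 1 (M + V ≡ Y (mod 10), carry-in 0); try V=1 ⇒ V=1.
Step 2. [col 1: M + V ≡ Y (mod 10)] several values work for M in column 1 (M + V ≡ Y (mod 10), carry-in 0); try M=7 ⇒ M=7.
Step 3. [col 1: M + V ≡ Y (mod 10)] from column 1 (M=7, V=1, carry-in 0, digits 1,7 already taken and all letters distinct): Y must equal 8, so Y=8.
Step 4. [col 2: H + C ≡ J (mod 10)] H=9 is one option consistent with column 2 (H + C ≡ J (mod 10), carry-in 0) — take it. So H=9.
Step 5. [col 2: H + C ≡ J (mod 10)] no forcing yet in column 2 (carry-in 0); J=5 is free and consistent — try it ⇒ J=5.
Step 6. [col 2: H + C ≡ J (mod 10)] in column 2 we have H+C≡J with carry-in 0; given H=9, J=5 and digits 1,5,7,8,9 already taken and all letters distinct, that pins C to 6. So C=6.
Step 7. [col 3: S + M ≡ V (mod 10)] in column 3 we have S+M≡V with carry-in 1; given M=7, V=1 and digits 1,5,6,7,8,9 already taken and all letters distinct, that pins S to 3, so S=3.
Step 8. [col 5: V + B ≡ V (mod 10)] column 5: given V=1, carry-in 0, and digits 1,3,5,6,7,8,9 already taken and all letters distinct, V+B≡V (mod 10) forces B=0 ⇒ B=0.
Step 9. [col 6: H + J ≡ G (mod 10)] column 6: given H=9, J=5, carry-in 0, and digits 0,1,3,5,6,7,8,9 already taken and all letters distinct, H+J≡G (mod 10) forces G=4. So G=4.

Answer: B=0, C=6, G=4, H=9, J=5, M=7, S=3, V=1, Y=8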